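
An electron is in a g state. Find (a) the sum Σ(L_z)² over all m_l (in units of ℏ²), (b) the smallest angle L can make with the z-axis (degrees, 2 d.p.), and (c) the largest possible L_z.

Σ(L_z)² = 60 ℏ²; θ_min ≈ 26.57°; L_z,max = 4ℏ

The letter g corresponds to l = 4.
Σ m_l² = 60, so Σ(L_z)² = 60 ℏ².
cos θ_min = 4/√20, so θ_min ≈ 26.57°.
L_z,max = lℏ = 4ℏ.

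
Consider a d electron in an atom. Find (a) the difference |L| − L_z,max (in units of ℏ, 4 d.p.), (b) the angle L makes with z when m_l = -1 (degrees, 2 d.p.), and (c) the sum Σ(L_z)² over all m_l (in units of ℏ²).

A d state has l = 2.
|L| − L_z,max = (√6 − 2)ℏ ≈ 0.4495ℏ.
For m_l = -1: cos θ = -1/√6, θ ≈ 114.09°.
Σ m_l² = 10, so Σ(L_z)² = 10 ℏ².

|L|−L_z,max ≈ 0.4495ℏ; θ(m_l=-1) ≈ 114.09°; Σ(L_z)² = 10 ℏ²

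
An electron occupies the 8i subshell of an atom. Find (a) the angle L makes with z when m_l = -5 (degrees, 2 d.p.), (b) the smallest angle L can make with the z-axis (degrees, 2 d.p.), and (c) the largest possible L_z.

8i means n = 8, l = 6.
For m_l = -5: cos θ = -5/√42, θ ≈ 140.49°.
cos θ_min = 6/√42, so θ_min ≈ 22.21°.
L_z,max = lℏ = 6ℏ.

θ(m_l=-5) ≈ 140.49°; θ_min ≈ 22.21°; L_z,max = 6ℏ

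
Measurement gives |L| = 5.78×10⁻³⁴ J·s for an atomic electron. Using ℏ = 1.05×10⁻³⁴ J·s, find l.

l = 5

Dividing by ℏ: |L|/ℏ ≈ 5.505.
Set l(l+1) = 30.30; the integer solution is l = 5.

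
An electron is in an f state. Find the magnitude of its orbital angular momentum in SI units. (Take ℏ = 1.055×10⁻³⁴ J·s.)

|L| = 3.655×10⁻³⁴ J·s

For an f orbital, l = 3.
|L| = ℏ√(l(l+1)) = ℏ√(3·4) = 2√3 ℏ
Numerically, |L| = 3.464 × (1.055×10⁻³⁴ J·s) = 3.655×10⁻³⁴ J·s.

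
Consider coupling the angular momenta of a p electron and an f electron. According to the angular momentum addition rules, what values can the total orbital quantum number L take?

By the triangle rule, |l₁ − l₂| ≤ L ≤ l₁ + l₂.
So L can be 2, 3, 4.

L = 2, 3, 4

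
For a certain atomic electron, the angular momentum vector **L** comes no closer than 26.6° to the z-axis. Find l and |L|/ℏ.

l = 4, |L| = 2√5 ℏ ≈ 4.472ℏ

At minimum angle, m_l = l, so cos θ = l/√(l(l+1)); cos²θ = l/(l+1) = 0.7995.
Thus l = 0.7995/(1 − 0.7995) ≈ 4.
Then |L| = ℏ√(4·5) = 2√5 ℏ.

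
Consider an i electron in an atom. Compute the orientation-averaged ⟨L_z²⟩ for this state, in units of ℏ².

⟨L_z²⟩ = 14 ℏ²

I corresponds to l = 6.
m_l runs from −6 to 6, i.e. {-6, -5, -4, -3, -2, -1, 0, 1, 2, 3, 4, 5, 6}.
⟨L_z²⟩ = ℏ²·l(l+1)/3 = 14ℏ².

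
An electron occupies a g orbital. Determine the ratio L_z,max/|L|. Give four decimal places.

A g state has l = 4.
|L| = 2√5 ℏ ≈ 4.4721ℏ, while L_z,max = lℏ = 4ℏ.
L_z,max/|L| = 4/√20 = 0.8944.

L_z,max/|L| = 0.8944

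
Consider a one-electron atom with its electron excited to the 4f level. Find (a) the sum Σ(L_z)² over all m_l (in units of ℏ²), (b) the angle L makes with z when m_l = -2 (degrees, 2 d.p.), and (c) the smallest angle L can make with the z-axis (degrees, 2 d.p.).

Σ(L_z)² = 28 ℏ²; θ(m_l=-2) ≈ 125.26°; θ_min ≈ 30.00°

The 4f level has l = 3.
Σ m_l² = 28, so Σ(L_z)² = 28 ℏ².
For m_l = -2: cos θ = -2/√12, θ ≈ 125.26°.
cos θ_min = 3/√12, so θ_min ≈ 30.00°.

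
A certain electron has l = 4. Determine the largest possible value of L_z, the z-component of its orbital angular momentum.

L_z = m_l ℏ with m_l ∈ {−4, …, 4}; the maximum is m_l = 4.

L_z,max = 4ℏ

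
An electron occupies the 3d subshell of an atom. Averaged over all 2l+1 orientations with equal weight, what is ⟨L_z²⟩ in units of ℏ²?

⟨L_z²⟩ = 2 ℏ²

3d means n = 3, l = 2.
m_l runs from −2 to 2, i.e. {-2, -1, 0, 1, 2}.
⟨L_z²⟩ = ℏ²·l(l+1)/3 = 2ℏ².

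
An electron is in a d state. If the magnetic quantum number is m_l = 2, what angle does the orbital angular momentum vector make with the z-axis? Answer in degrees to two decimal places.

D corresponds to l = 2.
|L| = √(l(l+1)) ℏ = √6 ℏ.
L_z = m_l ℏ = 2ℏ.
cos θ = L_z/|L| = 2/√6, so θ ≈ 35.26°.

θ ≈ 35.26°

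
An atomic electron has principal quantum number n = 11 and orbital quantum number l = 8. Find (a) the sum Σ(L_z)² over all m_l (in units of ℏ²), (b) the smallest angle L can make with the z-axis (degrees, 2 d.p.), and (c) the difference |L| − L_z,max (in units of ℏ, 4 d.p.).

Σ m_l² = 408, so Σ(L_z)² = 408 ℏ².
cos θ_min = 8/√72, so θ_min ≈ 19.47°.
|L| − L_z,max = (6√2 − 8)ℏ ≈ 0.4853ℏ.

Σ(L_z)² = 408 ℏ²; θ_min ≈ 19.47°; |L|−L_z,max ≈ 0.4853ℏ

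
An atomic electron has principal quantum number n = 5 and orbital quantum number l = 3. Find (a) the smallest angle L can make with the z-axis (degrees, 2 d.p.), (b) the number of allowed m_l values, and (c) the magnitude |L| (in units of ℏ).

θ_min ≈ 30.00°; 7 values; |L| = 2√3 ℏ ≈ 3.464ℏ

cos θ_min = 3/√12, so θ_min ≈ 30.00°.
There are 2l+1 = 7 values of m_l.
|L| = ℏ√(3·4) = 2√3 ℏ ≈ 3.464ℏ.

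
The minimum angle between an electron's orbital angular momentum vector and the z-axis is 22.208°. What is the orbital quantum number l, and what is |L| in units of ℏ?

l = 6, |L| = √42 ℏ ≈ 6.481ℏ

cos²θ_min = l/(l+1) = 0.8571.
l = cos²θ/sin²θ ≈ 6.
Then |L| = ℏ√(6·7) = √42 ℏ.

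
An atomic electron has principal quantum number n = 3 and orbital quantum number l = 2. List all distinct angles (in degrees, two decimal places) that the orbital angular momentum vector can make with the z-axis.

θ ∈ {35.26°, 65.91°, 90.00°, 114.09°, 144.74°}

|L| = √(l(l+1)) ℏ = √6 ℏ.
cos θ = m_l/√6 for each m_l ∈ {-2, -1, 0, 1, 2}.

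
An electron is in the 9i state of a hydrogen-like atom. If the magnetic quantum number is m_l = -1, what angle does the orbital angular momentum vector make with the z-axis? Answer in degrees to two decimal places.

The 9i subshell has l = 6.
|L| = √(l(l+1)) ℏ = √42 ℏ.
L_z = m_l ℏ = −1ℏ.
cos θ = L_z/|L| = -1/√42, so θ ≈ 98.88°.

θ ≈ 98.88°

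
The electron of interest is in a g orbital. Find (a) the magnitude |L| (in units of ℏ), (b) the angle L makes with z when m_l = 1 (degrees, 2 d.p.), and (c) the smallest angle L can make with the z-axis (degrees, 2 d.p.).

The letter g corresponds to l = 4.
|L| = ℏ√(4·5) = 2√5 ℏ ≈ 4.472ℏ.
For m_l = 1: cos θ = 1/√20, θ ≈ 77.08°.
cos θ_min = 4/√20, so θ_min ≈ 26.57°.

|L| = 2√5 ℏ ≈ 4.472ℏ; θ(m_l=1) ≈ 77.08°; θ_min ≈ 26.57°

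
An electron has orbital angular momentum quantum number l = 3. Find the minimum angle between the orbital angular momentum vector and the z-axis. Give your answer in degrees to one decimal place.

|L|² = l(l+1)ℏ² = 12ℏ², so |L| = 2√3 ℏ.
The smallest angle corresponds to the largest L_z, i.e. m_l = l = 3, giving L_z = 3ℏ.
cos θ_min = 3/√12, so θ_min ≈ 30.0°.

θ_min ≈ 30.0°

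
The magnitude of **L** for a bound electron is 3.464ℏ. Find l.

|L| = ℏ√(l(l+1)), so l(l+1) = 12.
l² + l − 12 = 0 ⇒ l = 3.

l = 3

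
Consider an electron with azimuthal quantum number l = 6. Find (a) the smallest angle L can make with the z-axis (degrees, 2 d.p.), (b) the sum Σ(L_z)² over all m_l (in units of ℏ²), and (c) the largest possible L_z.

θ_min ≈ 22.21°; Σ(L_z)² = 182 ℏ²; L_z,max = 6ℏ

cos θ_min = 6/√42, so θ_min ≈ 22.21°.
Σ m_l² = 182, so Σ(L_z)² = 182 ℏ².
L_z,max = lℏ = 6ℏ.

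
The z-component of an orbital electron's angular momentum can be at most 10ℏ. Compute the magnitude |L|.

|L| = √110 ℏ ≈ 10.488ℏ

L_z,max = lℏ, so l = 10.
Then |L| = ℏ√(10·11) = √110 ℏ.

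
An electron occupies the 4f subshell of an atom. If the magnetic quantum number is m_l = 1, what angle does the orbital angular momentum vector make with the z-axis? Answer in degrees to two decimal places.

For 4f, l = 3.
|L|² = l(l+1)ℏ² = 12ℏ², so |L| = 2√3 ℏ.
L_z = m_l ℏ = 1ℏ.
cos θ = L_z/|L| = 1/√12, so θ ≈ 73.22°.

θ ≈ 73.22°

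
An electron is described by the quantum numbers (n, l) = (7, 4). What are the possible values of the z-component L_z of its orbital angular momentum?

L_z = m_l ℏ with m_l ranging from −l to +l in integer steps.
For l = 4: m_l ∈ {-4, -3, -2, -1, 0, 1, 2, 3, 4}.

L_z ∈ {−4ℏ, −3ℏ, −2ℏ, −ℏ, 0, ℏ, 2ℏ, 3ℏ, 4ℏ}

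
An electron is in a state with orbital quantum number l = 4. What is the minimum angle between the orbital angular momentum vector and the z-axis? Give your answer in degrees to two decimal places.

|L|² = l(l+1)ℏ² = 20ℏ², so |L| = 2√5 ℏ.
The smallest angle corresponds to the largest L_z, i.e. m_l = l = 4, giving L_z = 4ℏ.
cos θ_min = 4/√20, so θ_min ≈ 26.57°.

θ_min ≈ 26.57°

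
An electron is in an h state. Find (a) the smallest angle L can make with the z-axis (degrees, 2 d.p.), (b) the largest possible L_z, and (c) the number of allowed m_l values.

For an h orbital, l = 5.
cos θ_min = 5/√30, so θ_min ≈ 24.09°.
L_z,max = lℏ = 5ℏ.
There are 2l+1 = 11 values of m_l.

θ_min ≈ 24.09°; L_z,max = 5ℏ; 11 values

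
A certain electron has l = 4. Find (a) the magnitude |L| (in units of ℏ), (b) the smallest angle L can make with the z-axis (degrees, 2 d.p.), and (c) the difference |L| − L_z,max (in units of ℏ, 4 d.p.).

|L| = 2√5 ℏ ≈ 4.472ℏ; θ_min ≈ 26.57°; |L|−L_z,max ≈ 0.4721ℏ

|L| = ℏ√(4·5) = 2√5 ℏ ≈ 4.472ℏ.
cos θ_min = 4/√20, so θ_min ≈ 26.57°.
|L| − L_z,max = (2√5 − 4)ℏ ≈ 0.4721ℏ.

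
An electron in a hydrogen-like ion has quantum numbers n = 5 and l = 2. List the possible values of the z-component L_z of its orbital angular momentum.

L_z ∈ {−2ℏ, −ℏ, 0, ℏ, 2ℏ}

L_z = m_l ℏ with m_l ranging from −l to +l in integer steps.
For l = 2: m_l ∈ {-2, -1, 0, 1, 2}.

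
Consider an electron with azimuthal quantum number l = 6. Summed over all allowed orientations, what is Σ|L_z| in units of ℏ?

m_l runs from −6 to 6, i.e. {-6, -5, -4, -3, -2, -1, 0, 1, 2, 3, 4, 5, 6}.
Σ|m_l| = 2·6(6+1)/2 = 42.

Σ|L_z| = 42 ℏ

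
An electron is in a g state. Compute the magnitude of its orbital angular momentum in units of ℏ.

For a g orbital, l = 4.
|L| = ℏ√(l(l+1)) = ℏ√(4·5) = 2√5 ℏ

|L| = 2√5 ℏ ≈ 4.472ℏ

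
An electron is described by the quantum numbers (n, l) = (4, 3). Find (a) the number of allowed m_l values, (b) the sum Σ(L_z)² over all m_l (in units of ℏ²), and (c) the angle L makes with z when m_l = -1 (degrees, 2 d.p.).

7 values; Σ(L_z)² = 28 ℏ²; θ(m_l=-1) ≈ 106.78°

There are 2l+1 = 7 values of m_l.
Σ m_l² = 28, so Σ(L_z)² = 28 ℏ².
For m_l = -1: cos θ = -1/√12, θ ≈ 106.78°.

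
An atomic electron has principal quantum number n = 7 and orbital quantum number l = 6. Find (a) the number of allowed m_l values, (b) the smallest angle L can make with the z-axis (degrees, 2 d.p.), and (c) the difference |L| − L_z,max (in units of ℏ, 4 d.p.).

There are 2l+1 = 13 values of m_l.
cos θ_min = 6/√42, so θ_min ≈ 22.21°.
|L| − L_z,max = (√42 − 6)ℏ ≈ 0.4807ℏ.

13 values; θ_min ≈ 22.21°; |L|−L_z,max ≈ 0.4807ℏ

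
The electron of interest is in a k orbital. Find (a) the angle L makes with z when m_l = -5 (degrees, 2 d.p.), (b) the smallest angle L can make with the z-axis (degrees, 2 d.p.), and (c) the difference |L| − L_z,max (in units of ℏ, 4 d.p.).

θ(m_l=-5) ≈ 131.92°; θ_min ≈ 20.70°; |L|−L_z,max ≈ 0.4833ℏ

For a k orbital, l = 7.
For m_l = -5: cos θ = -5/√56, θ ≈ 131.92°.
cos θ_min = 7/√56, so θ_min ≈ 20.70°.
|L| − L_z,max = (2√14 − 7)ℏ ≈ 0.4833ℏ.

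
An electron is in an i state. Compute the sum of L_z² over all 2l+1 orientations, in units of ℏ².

For an i orbital, l = 6.
The allowed m_l values are -6, -5, -4, -3, -2, -1, 0, 1, 2, 3, 4, 5, 6.
Σ m_l² = 2·(1 + 4 + 9 + 16 + 25 + 36) = 182.

Σ(L_z)² = 182 ℏ²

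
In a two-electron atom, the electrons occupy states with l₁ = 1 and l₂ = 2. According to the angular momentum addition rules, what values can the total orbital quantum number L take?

L = 1, 2, 3

By the triangle rule, |l₁ − l₂| ≤ L ≤ l₁ + l₂.
So L can be 1, 2, 3.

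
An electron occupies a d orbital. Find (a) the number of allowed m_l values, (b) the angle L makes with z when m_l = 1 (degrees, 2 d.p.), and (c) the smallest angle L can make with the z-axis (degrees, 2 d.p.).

For a d orbital, l = 2.
There are 2l+1 = 5 values of m_l.
For m_l = 1: cos θ = 1/√6, θ ≈ 65.91°.
cos θ_min = 2/√6, so θ_min ≈ 35.26°.

5 values; θ(m_l=1) ≈ 65.91°; θ_min ≈ 35.26°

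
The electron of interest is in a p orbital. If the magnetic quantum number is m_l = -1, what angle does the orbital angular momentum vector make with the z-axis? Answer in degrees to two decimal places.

For a p orbital, l = 1.
|L| = √(l(l+1)) ℏ = √2 ℏ.
L_z = m_l ℏ = −1ℏ.
cos θ = L_z/|L| = -1/√2, so θ ≈ 135.00°.

θ ≈ 135.00°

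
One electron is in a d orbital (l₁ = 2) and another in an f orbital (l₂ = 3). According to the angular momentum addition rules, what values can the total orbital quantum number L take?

L = 1, 2, 3, 4, 5

Angular momentum addition gives L = |l₁ − l₂|, …, l₁ + l₂.
Allowed values: L = 1, 2, 3, 4, 5.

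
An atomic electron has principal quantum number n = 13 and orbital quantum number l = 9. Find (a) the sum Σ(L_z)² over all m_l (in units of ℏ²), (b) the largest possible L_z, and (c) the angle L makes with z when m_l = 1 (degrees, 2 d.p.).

Σ m_l² = 570, so Σ(L_z)² = 570 ℏ².
L_z,max = lℏ = 9ℏ.
For m_l = 1: cos θ = 1/√90, θ ≈ 83.95°.

Σ(L_z)² = 570 ℏ²; L_z,max = 9ℏ; θ(m_l=1) ≈ 83.95°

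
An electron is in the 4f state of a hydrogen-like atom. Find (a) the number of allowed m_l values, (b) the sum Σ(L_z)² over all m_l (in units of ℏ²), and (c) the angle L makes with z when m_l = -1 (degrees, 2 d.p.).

The 4f subshell has l = 3.
There are 2l+1 = 7 values of m_l.
Σ m_l² = 28, so Σ(L_z)² = 28 ℏ².
For m_l = -1: cos θ = -1/√12, θ ≈ 106.78°.

7 values; Σ(L_z)² = 28 ℏ²; θ(m_l=-1) ≈ 106.78°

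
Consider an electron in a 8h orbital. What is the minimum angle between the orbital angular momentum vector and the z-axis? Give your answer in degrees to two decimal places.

8h means n = 8, l = 5.
|L|² = l(l+1)ℏ² = 30ℏ², so |L| = √30 ℏ.
The smallest angle corresponds to the largest L_z, i.e. m_l = l = 5, giving L_z = 5ℏ.
cos θ_min = 5/√30, so θ_min ≈ 24.09°.

θ_min ≈ 24.09°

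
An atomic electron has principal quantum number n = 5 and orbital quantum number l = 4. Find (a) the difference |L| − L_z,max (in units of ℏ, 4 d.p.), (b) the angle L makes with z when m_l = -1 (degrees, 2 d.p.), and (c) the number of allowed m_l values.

|L|−L_z,max ≈ 0.4721ℏ; θ(m_l=-1) ≈ 102.92°; 9 values

|L| − L_z,max = (2√5 − 4)ℏ ≈ 0.4721ℏ.
For m_l = -1: cos θ = -1/√20, θ ≈ 102.92°.
There are 2l+1 = 9 values of m_l.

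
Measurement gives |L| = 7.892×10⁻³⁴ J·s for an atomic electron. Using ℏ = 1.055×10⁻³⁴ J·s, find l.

|L|/ℏ = (7.892×10⁻³⁴)/(1.055×10⁻³⁴) ≈ 7.481.
Set l(l+1) = 55.96; the integer solution is l = 7.

l = 7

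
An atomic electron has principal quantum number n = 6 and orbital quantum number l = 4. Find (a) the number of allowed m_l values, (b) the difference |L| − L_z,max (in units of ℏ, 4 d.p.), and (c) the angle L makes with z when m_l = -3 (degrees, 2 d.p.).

9 values; |L|−L_z,max ≈ 0.4721ℏ; θ(m_l=-3) ≈ 132.13°

There are 2l+1 = 9 values of m_l.
|L| − L_z,max = (2√5 − 4)ℏ ≈ 0.4721ℏ.
For m_l = -3: cos θ = -3/√20, θ ≈ 132.13°.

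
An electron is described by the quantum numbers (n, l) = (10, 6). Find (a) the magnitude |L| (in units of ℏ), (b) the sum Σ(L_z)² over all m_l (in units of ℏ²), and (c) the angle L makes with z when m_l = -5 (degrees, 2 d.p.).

|L| = √42 ℏ ≈ 6.481ℏ; Σ(L_z)² = 182 ℏ²; θ(m_l=-5) ≈ 140.49°

|L| = ℏ√(6·7) = √42 ℏ ≈ 6.481ℏ.
Σ m_l² = 182, so Σ(L_z)² = 182 ℏ².
For m_l = -5: cos θ = -5/√42, θ ≈ 140.49°.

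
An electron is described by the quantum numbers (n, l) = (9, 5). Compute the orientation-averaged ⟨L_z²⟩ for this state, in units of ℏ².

m_l ∈ {-5, -4, -3, -2, -1, 0, 1, 2, 3, 4, 5}.
⟨L_z²⟩ = ℏ²·l(l+1)/3 = 10ℏ².

⟨L_z²⟩ = 10 ℏ²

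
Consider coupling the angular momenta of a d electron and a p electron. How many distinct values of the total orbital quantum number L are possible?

3

Angular momentum addition gives L = |l₁ − l₂|, …, l₁ + l₂.
Allowed values: L = 1, 2, 3.
That is 3 values.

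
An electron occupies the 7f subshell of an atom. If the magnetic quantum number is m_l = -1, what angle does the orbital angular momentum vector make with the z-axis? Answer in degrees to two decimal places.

θ ≈ 106.78°

For 7f, l = 3.
|L|² = l(l+1)ℏ² = 12ℏ², so |L| = 2√3 ℏ.
L_z = m_l ℏ = −1ℏ.
cos θ = L_z/|L| = -1/√12, so θ ≈ 106.78°.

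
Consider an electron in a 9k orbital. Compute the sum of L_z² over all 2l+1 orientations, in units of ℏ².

Σ(L_z)² = 280 ℏ²

9k means n = 9, l = 7.
m_l ∈ {-7, -6, -5, -4, -3, -2, -1, 0, 1, 2, 3, 4, 5, 6, 7}.
Σ m_l² = 2·(1 + 4 + 9 + 16 + 25 + 36 + 49) = 280.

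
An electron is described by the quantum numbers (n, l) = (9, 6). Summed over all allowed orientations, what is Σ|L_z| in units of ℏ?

m_l ∈ {-6, -5, -4, -3, -2, -1, 0, 1, 2, 3, 4, 5, 6}.
Σ|m_l| = 2·6(6+1)/2 = 42.

Σ|L_z| = 42 ℏ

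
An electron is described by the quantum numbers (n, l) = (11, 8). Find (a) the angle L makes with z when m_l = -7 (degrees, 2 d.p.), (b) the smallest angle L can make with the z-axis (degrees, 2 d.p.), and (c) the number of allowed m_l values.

For m_l = -7: cos θ = -7/√72, θ ≈ 145.58°.
cos θ_min = 8/√72, so θ_min ≈ 19.47°.
There are 2l+1 = 17 values of m_l.

θ(m_l=-7) ≈ 145.58°; θ_min ≈ 19.47°; 17 values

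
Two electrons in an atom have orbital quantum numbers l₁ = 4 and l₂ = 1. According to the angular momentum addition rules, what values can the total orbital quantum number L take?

L = 3, 4, 5

By the triangle rule, |l₁ − l₂| ≤ L ≤ l₁ + l₂.
Allowed values: L = 3, 4, 5.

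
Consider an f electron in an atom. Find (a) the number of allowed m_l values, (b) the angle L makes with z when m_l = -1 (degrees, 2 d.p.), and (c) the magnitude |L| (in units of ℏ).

F corresponds to l = 3.
There are 2l+1 = 7 values of m_l.
For m_l = -1: cos θ = -1/√12, θ ≈ 106.78°.
|L| = ℏ√(3·4) = 2√3 ℏ ≈ 3.464ℏ.

7 values; θ(m_l=-1) ≈ 106.78°; |L| = 2√3 ℏ ≈ 3.464ℏ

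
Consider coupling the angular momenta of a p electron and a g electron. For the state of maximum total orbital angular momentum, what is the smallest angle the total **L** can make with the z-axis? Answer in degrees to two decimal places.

L runs from |1 − 4| = 3 to 1 + 4 = 5.
Allowed values: L = 3, 4, 5.
The maximum is L = 5, with |L_tot| = ℏ√(5·6) = √30 ℏ.
The minimum angle with z is arccos(5/√30) ≈ 24.09°.

θ_min ≈ 24.09°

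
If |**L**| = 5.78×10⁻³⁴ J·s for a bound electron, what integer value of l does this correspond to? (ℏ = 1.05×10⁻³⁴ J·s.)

|L|/ℏ = (5.78×10⁻³⁴)/(1.05×10⁻³⁴) ≈ 5.505.
(|L|/ℏ)² = l(l+1) ≈ 30.30 ⇒ l = 5.

l = 5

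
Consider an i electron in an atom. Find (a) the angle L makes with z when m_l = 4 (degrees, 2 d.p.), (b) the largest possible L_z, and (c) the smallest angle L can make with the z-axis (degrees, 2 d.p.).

θ(m_l=4) ≈ 51.89°; L_z,max = 6ℏ; θ_min ≈ 22.21°

For an i orbital, l = 6.
For m_l = 4: cos θ = 4/√42, θ ≈ 51.89°.
L_z,max = lℏ = 6ℏ.
cos θ_min = 6/√42, so θ_min ≈ 22.21°.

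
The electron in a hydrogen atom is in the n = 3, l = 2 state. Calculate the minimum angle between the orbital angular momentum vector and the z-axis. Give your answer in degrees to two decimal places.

|L| = ℏ√(l(l+1)) = √6 ℏ.
The smallest angle corresponds to the largest L_z, i.e. m_l = l = 2, giving L_z = 2ℏ.
cos θ_min = 2/√6, so θ_min ≈ 35.26°.

θ_min ≈ 35.26°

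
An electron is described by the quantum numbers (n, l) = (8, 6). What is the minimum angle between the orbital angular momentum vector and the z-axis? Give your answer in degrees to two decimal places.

θ_min ≈ 22.21°

|L| = ℏ√(l(l+1)) = √42 ℏ.
The smallest angle corresponds to the largest L_z, i.e. m_l = l = 6, giving L_z = 6ℏ.
cos θ_min = 6/√42, so θ_min ≈ 22.21°.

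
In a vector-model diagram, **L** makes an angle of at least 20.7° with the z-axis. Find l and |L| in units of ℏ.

cos²θ_min = l/(l+1) = 0.8751.
l = cos²θ/sin²θ ≈ 7.
Then |L| = ℏ√(7·8) = 2√14 ℏ.

l = 7, |L| = 2√14 ℏ ≈ 7.483ℏ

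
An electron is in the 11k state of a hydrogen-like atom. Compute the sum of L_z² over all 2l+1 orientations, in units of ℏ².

The 11k subshell has l = 7.
The allowed m_l values are -7, -6, -5, -4, -3, -2, -1, 0, 1, 2, 3, 4, 5, 6, 7.
Summing m² from −7 to 7: Σ m_l² = 280.

Σ(L_z)² = 280 ℏ²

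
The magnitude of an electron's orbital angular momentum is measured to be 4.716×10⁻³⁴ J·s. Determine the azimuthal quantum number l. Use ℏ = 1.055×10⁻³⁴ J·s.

Dividing by ℏ: |L|/ℏ ≈ 4.470.
(|L|/ℏ)² = l(l+1) ≈ 19.98 ⇒ l = 4.

l = 4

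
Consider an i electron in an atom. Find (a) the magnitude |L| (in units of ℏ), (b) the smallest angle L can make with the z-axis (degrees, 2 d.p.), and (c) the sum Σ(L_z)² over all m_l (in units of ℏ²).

|L| = √42 ℏ ≈ 6.481ℏ; θ_min ≈ 22.21°; Σ(L_z)² = 182 ℏ²

An i state has l = 6.
|L| = ℏ√(6·7) = √42 ℏ ≈ 6.481ℏ.
cos θ_min = 6/√42, so θ_min ≈ 22.21°.
Σ m_l² = 182, so Σ(L_z)² = 182 ℏ².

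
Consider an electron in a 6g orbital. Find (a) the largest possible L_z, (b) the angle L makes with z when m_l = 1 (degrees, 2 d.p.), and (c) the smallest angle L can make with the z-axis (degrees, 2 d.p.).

6g means n = 6, l = 4.
L_z,max = lℏ = 4ℏ.
For m_l = 1: cos θ = 1/√20, θ ≈ 77.08°.
cos θ_min = 4/√20, so θ_min ≈ 26.57°.

L_z,max = 4ℏ; θ(m_l=1) ≈ 77.08°; θ_min ≈ 26.57°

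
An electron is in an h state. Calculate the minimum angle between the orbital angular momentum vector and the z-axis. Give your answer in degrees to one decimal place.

For an h orbital, l = 5.
|L|² = l(l+1)ℏ² = 30ℏ², so |L| = √30 ℏ.
The smallest angle corresponds to the largest L_z, i.e. m_l = l = 5, giving L_z = 5ℏ.
cos θ_min = 5/√30, so θ_min ≈ 24.1°.

θ_min ≈ 24.1°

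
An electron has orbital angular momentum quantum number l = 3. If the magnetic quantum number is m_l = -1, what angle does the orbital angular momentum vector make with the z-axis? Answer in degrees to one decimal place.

θ ≈ 106.8°

|L| = √(l(l+1)) ℏ = 2√3 ℏ.
L_z = m_l ℏ = −1ℏ.
cos θ = L_z/|L| = -1/√12, so θ ≈ 106.8°.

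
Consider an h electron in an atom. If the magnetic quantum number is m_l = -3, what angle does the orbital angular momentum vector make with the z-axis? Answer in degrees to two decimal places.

An h state has l = 5.
|L|² = l(l+1)ℏ² = 30ℏ², so |L| = √30 ℏ.
L_z = m_l ℏ = −3ℏ.
cos θ = L_z/|L| = -3/√30, so θ ≈ 123.21°.

θ ≈ 123.21°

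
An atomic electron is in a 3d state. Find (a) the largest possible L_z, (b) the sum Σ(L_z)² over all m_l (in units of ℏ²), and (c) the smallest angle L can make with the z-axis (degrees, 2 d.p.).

L_z,max = 2ℏ; Σ(L_z)² = 10 ℏ²; θ_min ≈ 35.26°

3d means n = 3, l = 2.
L_z,max = lℏ = 2ℏ.
Σ m_l² = 10, so Σ(L_z)² = 10 ℏ².
cos θ_min = 2/√6, so θ_min ≈ 35.26°.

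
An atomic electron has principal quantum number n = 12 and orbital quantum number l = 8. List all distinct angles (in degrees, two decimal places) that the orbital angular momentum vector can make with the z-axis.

|L| = ℏ√(l(l+1)) = 6√2 ℏ.
cos θ = m_l/√72 for each m_l ∈ {-8, -7, -6, -5, -4, -3, -2, -1, 0, 1, 2, 3, 4, 5, 6, 7, 8}.

θ ∈ {19.47°, 34.42°, 45.00°, 53.90°, 61.87°, 69.30°, 76.37°, 83.23°, 90.00°, 96.77°, 103.63°, 110.70°, 118.13°, 126.10°, 135.00°, 145.58°, 160.53°}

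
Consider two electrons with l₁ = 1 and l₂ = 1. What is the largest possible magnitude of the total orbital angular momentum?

Angular momentum addition gives L = |l₁ − l₂|, …, l₁ + l₂.
So L can be 0, 1, 2.
The largest magnitude corresponds to L = 2: |L_tot| = ℏ√(2·3) = √6 ℏ.

|L_tot|_max = √6 ℏ ≈ 2.449ℏ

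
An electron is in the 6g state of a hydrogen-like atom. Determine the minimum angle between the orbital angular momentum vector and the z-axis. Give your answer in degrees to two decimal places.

The 6g subshell has l = 4.
|L| = √(l(l+1)) ℏ = 2√5 ℏ.
The smallest angle corresponds to the largest L_z, i.e. m_l = l = 4, giving L_z = 4ℏ.
cos θ_min = 4/√20, so θ_min ≈ 26.57°.

θ_min ≈ 26.57°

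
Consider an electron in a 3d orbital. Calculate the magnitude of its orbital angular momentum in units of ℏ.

|L| = √6 ℏ ≈ 2.449ℏ

3d means n = 3, l = 2.
|L| = ℏ√(l(l+1)) = ℏ√(2·3) = √6 ℏ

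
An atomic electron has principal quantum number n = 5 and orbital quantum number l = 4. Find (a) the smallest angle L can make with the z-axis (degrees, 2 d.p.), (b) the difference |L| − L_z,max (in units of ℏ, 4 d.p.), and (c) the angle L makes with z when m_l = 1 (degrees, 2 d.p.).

cos θ_min = 4/√20, so θ_min ≈ 26.57°.
|L| − L_z,max = (2√5 − 4)ℏ ≈ 0.4721ℏ.
For m_l = 1: cos θ = 1/√20, θ ≈ 77.08°.

θ_min ≈ 26.57°; |L|−L_z,max ≈ 0.4721ℏ; θ(m_l=1) ≈ 77.08°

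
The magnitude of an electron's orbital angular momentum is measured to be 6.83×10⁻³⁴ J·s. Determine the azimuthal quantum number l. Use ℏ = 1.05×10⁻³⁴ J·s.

l = 6

Dividing by ℏ: |L|/ℏ ≈ 6.505.
Set l(l+1) = 42.31; the integer solution is l = 6.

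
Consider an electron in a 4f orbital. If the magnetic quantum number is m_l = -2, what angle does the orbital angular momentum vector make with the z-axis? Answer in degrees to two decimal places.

θ ≈ 125.26°

4f means n = 4, l = 3.
|L| = ℏ√(l(l+1)) = 2√3 ℏ.
L_z = m_l ℏ = −2ℏ.
cos θ = L_z/|L| = -2/√12, so θ ≈ 125.26°.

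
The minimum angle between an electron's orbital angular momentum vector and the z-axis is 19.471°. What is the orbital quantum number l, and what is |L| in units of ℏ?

At minimum angle, m_l = l, so cos θ = l/√(l(l+1)); cos²θ = l/(l+1) = 0.8889.
Solving: l = 8.
Then |L| = ℏ√(8·9) = 6√2 ℏ.

l = 8, |L| = 6√2 ℏ ≈ 8.485ℏ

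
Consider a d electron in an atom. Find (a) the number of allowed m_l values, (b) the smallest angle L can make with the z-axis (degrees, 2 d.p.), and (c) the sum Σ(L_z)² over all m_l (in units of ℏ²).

A d state has l = 2.
There are 2l+1 = 5 values of m_l.
cos θ_min = 2/√6, so θ_min ≈ 35.26°.
Σ m_l² = 10, so Σ(L_z)² = 10 ℏ².

5 values; θ_min ≈ 35.26°; Σ(L_z)² = 10 ℏ²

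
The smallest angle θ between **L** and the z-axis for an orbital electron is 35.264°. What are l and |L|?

cos²θ_min = l/(l+1) = 0.6667.
Thus l = 0.6667/(1 − 0.6667) ≈ 2.
Then |L| = ℏ√(2·3) = √6 ℏ.

l = 2, |L| = √6 ℏ ≈ 2.449ℏ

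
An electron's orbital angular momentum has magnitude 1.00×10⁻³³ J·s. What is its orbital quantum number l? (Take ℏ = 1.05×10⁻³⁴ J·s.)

Dividing by ℏ: |L|/ℏ ≈ 9.524.
Set l(l+1) = 90.70; the integer solution is l = 9.

l = 9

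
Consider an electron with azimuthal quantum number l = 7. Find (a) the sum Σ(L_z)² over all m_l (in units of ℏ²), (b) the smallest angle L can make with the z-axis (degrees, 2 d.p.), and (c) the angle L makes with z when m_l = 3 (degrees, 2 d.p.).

Σ(L_z)² = 280 ℏ²; θ_min ≈ 20.70°; θ(m_l=3) ≈ 66.37°

Σ m_l² = 280, so Σ(L_z)² = 280 ℏ².
cos θ_min = 7/√56, so θ_min ≈ 20.70°.
For m_l = 3: cos θ = 3/√56, θ ≈ 66.37°.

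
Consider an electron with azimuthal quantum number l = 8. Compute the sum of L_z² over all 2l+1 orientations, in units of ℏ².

Σ(L_z)² = 408 ℏ²

m_l runs from −8 to 8, i.e. {-8, -7, -6, -5, -4, -3, -2, -1, 0, 1, 2, 3, 4, 5, 6, 7, 8}.
Summing m² from −8 to 8: Σ m_l² = 408.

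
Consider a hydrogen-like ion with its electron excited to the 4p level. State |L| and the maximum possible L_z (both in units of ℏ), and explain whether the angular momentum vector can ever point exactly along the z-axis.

No: L_z,max = 1ℏ < |L| = √2 ℏ ≈ 1.414ℏ

The 4p level has l = 1.
|L| = √2 ℏ ≈ 1.4142ℏ, while L_z,max = lℏ = 1ℏ.
Since |L| > L_z,max, the vector can never point exactly along z; the closest it comes is θ_min = arccos(1/√2) ≈ 45.0°.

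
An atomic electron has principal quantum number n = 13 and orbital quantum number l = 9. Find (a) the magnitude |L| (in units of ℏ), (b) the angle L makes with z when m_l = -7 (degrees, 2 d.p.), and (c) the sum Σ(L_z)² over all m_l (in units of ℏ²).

|L| = ℏ√(9·10) = 3√10 ℏ ≈ 9.487ℏ.
For m_l = -7: cos θ = -7/√90, θ ≈ 137.55°.
Σ m_l² = 570, so Σ(L_z)² = 570 ℏ².

|L| = 3√10 ℏ ≈ 9.487ℏ; θ(m_l=-7) ≈ 137.55°; Σ(L_z)² = 570 ℏ²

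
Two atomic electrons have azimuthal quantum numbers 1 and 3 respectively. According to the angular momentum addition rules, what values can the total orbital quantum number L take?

Angular momentum addition gives L = |l₁ − l₂|, …, l₁ + l₂.
So L can be 2, 3, 4.

L = 2, 3, 4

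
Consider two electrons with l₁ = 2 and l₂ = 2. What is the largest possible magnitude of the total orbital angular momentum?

By the triangle rule, |l₁ − l₂| ≤ L ≤ l₁ + l₂.
L ∈ {0, 1, 2, 3, 4}.
The largest magnitude corresponds to L = 4: |L_tot| = ℏ√(4·5) = 2√5 ℏ.

|L_tot|_max = 2√5 ℏ ≈ 4.472ℏ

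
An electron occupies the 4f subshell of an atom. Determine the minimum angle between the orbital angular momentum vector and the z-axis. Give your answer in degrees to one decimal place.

The 4f subshell has l = 3.
|L| = ℏ√(l(l+1)) = 2√3 ℏ.
The smallest angle corresponds to the largest L_z, i.e. m_l = l = 3, giving L_z = 3ℏ.
cos θ_min = 3/√12, so θ_min ≈ 30.0°.

θ_min ≈ 30.0°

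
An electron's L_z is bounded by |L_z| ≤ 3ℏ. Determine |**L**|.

|L| = 2√3 ℏ ≈ 3.464ℏ

L_z,max = lℏ, so l = 3.
Then |L| = ℏ√(3·4) = 2√3 ℏ.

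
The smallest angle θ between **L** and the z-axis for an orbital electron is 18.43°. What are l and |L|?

cos²θ_min = l/(l+1) = 0.9001.
l = cos²θ/sin²θ ≈ 9.
Then |L| = ℏ√(9·10) = 3√10 ℏ.

l = 9, |L| = 3√10 ℏ ≈ 9.487ℏ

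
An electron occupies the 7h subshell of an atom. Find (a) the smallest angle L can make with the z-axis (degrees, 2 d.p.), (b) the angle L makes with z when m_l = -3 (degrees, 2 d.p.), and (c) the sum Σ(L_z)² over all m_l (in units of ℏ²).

7h means n = 7, l = 5.
cos θ_min = 5/√30, so θ_min ≈ 24.09°.
For m_l = -3: cos θ = -3/√30, θ ≈ 123.21°.
Σ m_l² = 110, so Σ(L_z)² = 110 ℏ².

θ_min ≈ 24.09°; θ(m_l=-3) ≈ 123.21°; Σ(L_z)² = 110 ℏ²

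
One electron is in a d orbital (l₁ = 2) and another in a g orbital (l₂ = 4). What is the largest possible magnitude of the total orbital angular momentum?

|L_tot|_max = √42 ℏ ≈ 6.481ℏ

The total orbital quantum number L ranges from |l₁ − l₂| to l₁ + l₂ in integer steps.
Allowed values: L = 2, 3, 4, 5, 6.
The largest magnitude corresponds to L = 6: |L_tot| = ℏ√(6·7) = √42 ℏ.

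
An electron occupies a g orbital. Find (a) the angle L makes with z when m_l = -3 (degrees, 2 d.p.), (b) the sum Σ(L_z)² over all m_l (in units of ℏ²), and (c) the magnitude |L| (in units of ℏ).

The letter g corresponds to l = 4.
For m_l = -3: cos θ = -3/√20, θ ≈ 132.13°.
Σ m_l² = 60, so Σ(L_z)² = 60 ℏ².
|L| = ℏ√(4·5) = 2√5 ℏ ≈ 4.472ℏ.

θ(m_l=-3) ≈ 132.13°; Σ(L_z)² = 60 ℏ²; |L| = 2√5 ℏ ≈ 4.472ℏ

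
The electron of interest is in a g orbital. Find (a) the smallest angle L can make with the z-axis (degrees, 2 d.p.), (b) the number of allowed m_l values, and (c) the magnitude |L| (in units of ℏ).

For a g orbital, l = 4.
cos θ_min = 4/√20, so θ_min ≈ 26.57°.
There are 2l+1 = 9 values of m_l.
|L| = ℏ√(4·5) = 2√5 ℏ ≈ 4.472ℏ.

θ_min ≈ 26.57°; 9 values; |L| = 2√5 ℏ ≈ 4.472ℏ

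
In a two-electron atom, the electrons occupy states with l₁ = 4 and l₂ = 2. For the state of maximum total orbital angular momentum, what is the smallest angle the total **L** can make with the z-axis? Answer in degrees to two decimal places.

L runs from |4 − 2| = 2 to 4 + 2 = 6.
So L can be 2, 3, 4, 5, 6.
The maximum is L = 6, with |L_tot| = ℏ√(6·7) = √42 ℏ.
The minimum angle with z is arccos(6/√42) ≈ 22.21°.

θ_min ≈ 22.21°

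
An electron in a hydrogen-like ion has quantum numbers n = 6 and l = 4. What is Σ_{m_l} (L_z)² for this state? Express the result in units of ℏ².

The allowed m_l values are -4, -3, -2, -1, 0, 1, 2, 3, 4.
Σ m_l² = l(l+1)(2l+1)/3 = 4·5·9/3 = 60.

Σ(L_z)² = 60 ℏ²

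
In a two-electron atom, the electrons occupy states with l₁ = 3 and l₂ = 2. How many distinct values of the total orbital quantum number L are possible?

5

The total orbital quantum number L ranges from |l₁ − l₂| to l₁ + l₂ in integer steps.
Allowed values: L = 1, 2, 3, 4, 5.
That is 5 values.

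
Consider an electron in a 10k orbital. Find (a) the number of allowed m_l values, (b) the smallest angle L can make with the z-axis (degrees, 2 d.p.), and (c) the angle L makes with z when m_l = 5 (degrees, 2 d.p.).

15 values; θ_min ≈ 20.70°; θ(m_l=5) ≈ 48.08°

For 10k, l = 7.
There are 2l+1 = 15 values of m_l.
cos θ_min = 7/√56, so θ_min ≈ 20.70°.
For m_l = 5: cos θ = 5/√56, θ ≈ 48.08°.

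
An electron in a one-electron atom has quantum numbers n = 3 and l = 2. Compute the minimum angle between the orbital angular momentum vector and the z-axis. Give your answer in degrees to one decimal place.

|L| = ℏ√(l(l+1)) = √6 ℏ.
The smallest angle corresponds to the largest L_z, i.e. m_l = l = 2, giving L_z = 2ℏ.
cos θ_min = 2/√6, so θ_min ≈ 35.3°.

θ_min ≈ 35.3°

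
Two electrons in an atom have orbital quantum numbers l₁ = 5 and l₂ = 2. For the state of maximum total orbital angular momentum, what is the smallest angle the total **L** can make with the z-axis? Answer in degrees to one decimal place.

L runs from |5 − 2| = 3 to 5 + 2 = 7.
L ∈ {3, 4, 5, 6, 7}.
The maximum is L = 7, with |L_tot| = ℏ√(7·8) = 2√14 ℏ.
The minimum angle with z is arccos(7/√56) ≈ 20.7°.

θ_min ≈ 20.7°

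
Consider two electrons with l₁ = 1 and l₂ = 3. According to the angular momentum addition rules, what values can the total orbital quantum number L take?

L = 2, 3, 4

Angular momentum addition gives L = |l₁ − l₂|, …, l₁ + l₂.
So L can be 2, 3, 4.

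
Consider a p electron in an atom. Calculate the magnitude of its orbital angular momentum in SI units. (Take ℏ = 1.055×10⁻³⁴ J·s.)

A p state has l = 1.
|L| = ℏ√(l(l+1)) = ℏ√(1·2) = √2 ℏ
Numerically, |L| = 1.414 × (1.055×10⁻³⁴ J·s) = 1.492×10⁻³⁴ J·s.

|L| = 1.492×10⁻³⁴ J·s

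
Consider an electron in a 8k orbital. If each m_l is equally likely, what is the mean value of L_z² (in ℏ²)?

⟨L_z²⟩ = 18.67 ℏ²

For 8k, l = 7.
m_l runs from −7 to 7, i.e. {-7, -6, -5, -4, -3, -2, -1, 0, 1, 2, 3, 4, 5, 6, 7}.
Average of L_z² over 15 states: 280/15 ℏ² = 18.67 ℏ².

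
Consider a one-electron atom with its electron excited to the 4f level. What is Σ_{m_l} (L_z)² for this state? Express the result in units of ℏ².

The 4f level has l = 3.
m_l ∈ {-3, -2, -1, 0, 1, 2, 3}.
Summing m² from −3 to 3: Σ m_l² = 28.

Σ(L_z)² = 28 ℏ²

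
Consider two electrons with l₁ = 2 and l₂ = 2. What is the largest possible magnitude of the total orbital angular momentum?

|L_tot|_max = 2√5 ℏ ≈ 4.472ℏ

L runs from |2 − 2| = 0 to 2 + 2 = 4.
So L can be 0, 1, 2, 3, 4.
The largest magnitude corresponds to L = 4: |L_tot| = ℏ√(4·5) = 2√5 ℏ.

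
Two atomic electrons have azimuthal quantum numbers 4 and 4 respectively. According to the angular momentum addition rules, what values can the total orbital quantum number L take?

L runs from |4 − 4| = 0 to 4 + 4 = 8.
L ∈ {0, 1, 2, 3, 4, 5, 6, 7, 8}.

L = 0, 1, 2, 3, 4, 5, 6, 7, 8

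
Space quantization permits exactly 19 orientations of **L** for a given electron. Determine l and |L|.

2l + 1 = 19 ⇒ l = 9.
Then |L| = √(l(l+1)) ℏ = 3√10 ℏ.

l = 9, |L| = 3√10 ℏ ≈ 9.487ℏ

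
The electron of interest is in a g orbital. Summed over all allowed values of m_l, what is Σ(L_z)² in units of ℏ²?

A g state has l = 4.
The allowed m_l values are -4, -3, -2, -1, 0, 1, 2, 3, 4.
Σ m_l² = 2·(1 + 4 + 9 + 16) = 60.

Σ(L_z)² = 60 ℏ²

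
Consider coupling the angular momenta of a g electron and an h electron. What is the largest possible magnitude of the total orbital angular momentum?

|L_tot|_max = 3√10 ℏ ≈ 9.487ℏ

Angular momentum addition gives L = |l₁ − l₂|, …, l₁ + l₂.
L ∈ {1, 2, 3, 4, 5, 6, 7, 8, 9}.
The largest magnitude corresponds to L = 9: |L_tot| = ℏ√(9·10) = 3√10 ℏ.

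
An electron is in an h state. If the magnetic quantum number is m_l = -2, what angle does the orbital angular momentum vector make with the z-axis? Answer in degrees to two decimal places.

H corresponds to l = 5.
|L| = √(l(l+1)) ℏ = √30 ℏ.
L_z = m_l ℏ = −2ℏ.
cos θ = L_z/|L| = -2/√30, so θ ≈ 111.42°.

θ ≈ 111.42°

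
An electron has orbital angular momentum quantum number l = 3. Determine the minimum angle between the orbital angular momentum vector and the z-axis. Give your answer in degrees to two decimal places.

|L| = ℏ√(l(l+1)) = 2√3 ℏ.
The smallest angle corresponds to the largest L_z, i.e. m_l = l = 3, giving L_z = 3ℏ.
cos θ_min = 3/√12, so θ_min ≈ 30.00°.

θ_min ≈ 30.00°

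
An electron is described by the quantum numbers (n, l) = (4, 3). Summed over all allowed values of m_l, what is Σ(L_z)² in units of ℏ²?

The allowed m_l values are -3, -2, -1, 0, 1, 2, 3.
Σ m_l² = l(l+1)(2l+1)/3 = 3·4·7/3 = 28.

Σ(L_z)² = 28 ℏ²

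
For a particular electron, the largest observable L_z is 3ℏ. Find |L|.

|L| = 2√3 ℏ ≈ 3.464ℏ

The maximum L_z equals lℏ, giving l = 3.
Then |L| = ℏ√(3·4) = 2√3 ℏ.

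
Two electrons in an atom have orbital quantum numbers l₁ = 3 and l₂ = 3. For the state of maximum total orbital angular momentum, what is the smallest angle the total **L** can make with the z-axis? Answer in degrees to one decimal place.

By the triangle rule, |l₁ − l₂| ≤ L ≤ l₁ + l₂.
Allowed values: L = 0, 1, 2, 3, 4, 5, 6.
The maximum is L = 6, with |L_tot| = ℏ√(6·7) = √42 ℏ.
The minimum angle with z is arccos(6/√42) ≈ 22.2°.

θ_min ≈ 22.2°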